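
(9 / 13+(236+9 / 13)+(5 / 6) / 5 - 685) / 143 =-34901 / 11154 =-3.13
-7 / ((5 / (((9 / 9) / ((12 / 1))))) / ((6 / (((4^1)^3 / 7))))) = -49 / 640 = -0.08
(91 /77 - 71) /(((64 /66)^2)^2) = -323433 /4096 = -78.96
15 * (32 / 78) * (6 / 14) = 240 / 91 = 2.64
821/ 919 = 0.89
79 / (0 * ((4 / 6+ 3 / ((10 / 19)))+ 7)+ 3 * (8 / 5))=395 / 24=16.46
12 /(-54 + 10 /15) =-9 /40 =-0.22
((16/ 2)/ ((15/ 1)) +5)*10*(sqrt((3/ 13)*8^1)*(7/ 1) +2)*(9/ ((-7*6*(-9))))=166/ 63 +166*sqrt(78)/ 117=15.17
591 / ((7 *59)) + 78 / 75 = 25513 / 10325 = 2.47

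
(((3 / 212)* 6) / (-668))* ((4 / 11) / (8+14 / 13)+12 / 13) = -36567 / 298703548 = -0.00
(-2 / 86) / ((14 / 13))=-13 / 602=-0.02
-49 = -49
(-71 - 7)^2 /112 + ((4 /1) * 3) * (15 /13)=24813 /364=68.17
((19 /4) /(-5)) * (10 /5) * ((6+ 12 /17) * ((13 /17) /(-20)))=14079 /28900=0.49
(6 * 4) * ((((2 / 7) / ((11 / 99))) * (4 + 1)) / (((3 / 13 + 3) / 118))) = 552240 / 49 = 11270.20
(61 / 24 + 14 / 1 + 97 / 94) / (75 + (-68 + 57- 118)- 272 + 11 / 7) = -138761 / 2561688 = -0.05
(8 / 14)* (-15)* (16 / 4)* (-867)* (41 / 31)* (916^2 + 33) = 7158503203920 / 217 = 32988494027.28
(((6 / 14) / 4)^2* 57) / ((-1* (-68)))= 0.01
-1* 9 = -9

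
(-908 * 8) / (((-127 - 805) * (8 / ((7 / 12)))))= 1589 / 2796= 0.57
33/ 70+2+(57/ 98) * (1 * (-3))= 178/ 245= 0.73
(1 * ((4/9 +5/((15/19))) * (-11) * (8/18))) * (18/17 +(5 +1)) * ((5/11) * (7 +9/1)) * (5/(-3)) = 3904000/1377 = 2835.15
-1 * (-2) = 2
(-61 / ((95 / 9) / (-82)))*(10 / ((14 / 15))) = 675270 / 133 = 5077.22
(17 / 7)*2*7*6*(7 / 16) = 357 / 4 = 89.25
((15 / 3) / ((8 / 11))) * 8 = 55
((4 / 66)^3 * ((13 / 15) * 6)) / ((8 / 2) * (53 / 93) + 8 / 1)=1612 / 14314905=0.00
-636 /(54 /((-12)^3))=20352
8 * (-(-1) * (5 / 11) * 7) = 280 / 11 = 25.45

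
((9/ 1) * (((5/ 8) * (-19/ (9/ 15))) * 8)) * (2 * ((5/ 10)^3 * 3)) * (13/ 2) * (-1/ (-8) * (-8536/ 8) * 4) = 59298525/ 16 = 3706157.81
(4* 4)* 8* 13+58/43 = 71610/43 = 1665.35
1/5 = 0.20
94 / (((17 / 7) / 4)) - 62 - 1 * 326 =-3964 / 17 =-233.18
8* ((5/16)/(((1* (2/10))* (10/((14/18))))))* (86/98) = 215/252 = 0.85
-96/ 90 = -16/ 15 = -1.07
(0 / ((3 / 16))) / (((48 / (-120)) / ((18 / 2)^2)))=0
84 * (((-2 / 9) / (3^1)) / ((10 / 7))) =-196 / 45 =-4.36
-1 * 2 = -2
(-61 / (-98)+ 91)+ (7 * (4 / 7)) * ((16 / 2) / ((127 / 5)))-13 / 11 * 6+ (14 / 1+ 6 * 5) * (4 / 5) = 82822231 / 684530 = 120.99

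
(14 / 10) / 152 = 7 / 760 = 0.01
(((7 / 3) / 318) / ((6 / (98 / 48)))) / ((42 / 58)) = 1421 / 412128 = 0.00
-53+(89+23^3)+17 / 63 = 768806 / 63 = 12203.27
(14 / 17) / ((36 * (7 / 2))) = 0.01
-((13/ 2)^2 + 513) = -2221/ 4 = -555.25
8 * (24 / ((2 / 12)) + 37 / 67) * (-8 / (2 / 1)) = -309920 / 67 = -4625.67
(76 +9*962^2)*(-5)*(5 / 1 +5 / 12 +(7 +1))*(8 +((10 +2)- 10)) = -16762257400 / 3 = -5587419133.33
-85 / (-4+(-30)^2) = -85 / 896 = -0.09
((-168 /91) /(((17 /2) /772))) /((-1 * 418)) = 18528 /46189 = 0.40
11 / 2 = 5.50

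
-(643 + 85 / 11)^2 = -51236964 / 121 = -423445.98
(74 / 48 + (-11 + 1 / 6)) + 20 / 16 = -193 / 24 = -8.04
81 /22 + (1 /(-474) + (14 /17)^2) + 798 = 604514903 /753423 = 802.36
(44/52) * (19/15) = 209/195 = 1.07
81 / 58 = 1.40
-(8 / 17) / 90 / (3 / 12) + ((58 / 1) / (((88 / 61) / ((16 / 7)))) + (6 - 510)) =-24276212 / 58905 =-412.12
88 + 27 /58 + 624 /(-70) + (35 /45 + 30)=2015711 /18270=110.33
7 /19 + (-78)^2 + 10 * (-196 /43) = 6038.79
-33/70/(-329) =33/23030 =0.00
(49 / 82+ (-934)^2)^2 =5117004567964081 / 6724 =761006033308.16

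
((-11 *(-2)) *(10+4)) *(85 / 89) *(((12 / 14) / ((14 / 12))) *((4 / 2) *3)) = 807840 / 623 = 1296.69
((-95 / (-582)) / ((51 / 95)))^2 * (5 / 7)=407253125 / 6167147868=0.07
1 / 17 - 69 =-1172 / 17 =-68.94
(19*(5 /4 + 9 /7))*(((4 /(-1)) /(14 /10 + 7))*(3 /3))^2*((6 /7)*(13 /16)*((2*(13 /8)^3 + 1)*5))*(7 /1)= 5377282625 /2107392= 2551.63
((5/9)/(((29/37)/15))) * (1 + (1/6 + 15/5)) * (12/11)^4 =26640000/424589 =62.74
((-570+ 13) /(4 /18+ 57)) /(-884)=5013 /455260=0.01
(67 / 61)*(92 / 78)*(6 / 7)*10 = 61640 / 5551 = 11.10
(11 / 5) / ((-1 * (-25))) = 11 / 125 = 0.09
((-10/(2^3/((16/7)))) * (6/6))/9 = -20/63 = -0.32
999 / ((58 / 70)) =1205.69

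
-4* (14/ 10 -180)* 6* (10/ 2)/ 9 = 7144/ 3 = 2381.33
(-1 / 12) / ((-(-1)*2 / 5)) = -5 / 24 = -0.21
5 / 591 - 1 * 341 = -201526 / 591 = -340.99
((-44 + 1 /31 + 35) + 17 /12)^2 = 7890481 /138384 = 57.02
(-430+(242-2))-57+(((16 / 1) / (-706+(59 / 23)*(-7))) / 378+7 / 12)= -3101932177 / 12588156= -246.42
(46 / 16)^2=529 / 64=8.27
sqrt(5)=2.24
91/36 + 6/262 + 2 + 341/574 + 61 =66.14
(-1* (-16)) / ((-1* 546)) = -8 / 273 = -0.03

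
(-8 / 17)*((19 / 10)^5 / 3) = -2476099 / 637500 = -3.88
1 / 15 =0.07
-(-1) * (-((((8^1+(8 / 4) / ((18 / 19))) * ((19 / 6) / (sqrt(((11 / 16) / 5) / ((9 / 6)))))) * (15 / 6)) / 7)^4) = -58157782515625 / 28579716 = -2034932.14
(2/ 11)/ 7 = 2/ 77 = 0.03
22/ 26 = 11/ 13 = 0.85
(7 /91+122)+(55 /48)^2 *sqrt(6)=3025 *sqrt(6) /2304+1587 /13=125.29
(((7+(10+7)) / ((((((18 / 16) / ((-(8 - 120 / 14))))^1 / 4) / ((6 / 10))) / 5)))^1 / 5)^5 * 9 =10133099161583616 / 52521875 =192931024.67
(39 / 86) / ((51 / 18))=117 / 731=0.16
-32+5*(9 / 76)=-2387 / 76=-31.41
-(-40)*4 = 160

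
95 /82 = 1.16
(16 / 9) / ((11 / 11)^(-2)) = 16 / 9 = 1.78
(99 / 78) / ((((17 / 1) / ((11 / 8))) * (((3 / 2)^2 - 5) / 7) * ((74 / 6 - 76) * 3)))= 231 / 168844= 0.00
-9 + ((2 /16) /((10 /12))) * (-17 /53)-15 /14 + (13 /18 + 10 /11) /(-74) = -137821423 /13589730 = -10.14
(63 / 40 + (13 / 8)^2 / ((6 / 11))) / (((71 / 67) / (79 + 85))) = 33840293 / 34080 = 992.97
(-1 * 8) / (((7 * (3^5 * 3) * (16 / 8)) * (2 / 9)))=-2 / 567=-0.00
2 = 2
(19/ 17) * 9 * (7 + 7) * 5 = 704.12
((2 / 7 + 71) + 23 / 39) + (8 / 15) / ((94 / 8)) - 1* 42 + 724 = 48367792 / 64155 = 753.92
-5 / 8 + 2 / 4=-1 / 8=-0.12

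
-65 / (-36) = 65 / 36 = 1.81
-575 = -575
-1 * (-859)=859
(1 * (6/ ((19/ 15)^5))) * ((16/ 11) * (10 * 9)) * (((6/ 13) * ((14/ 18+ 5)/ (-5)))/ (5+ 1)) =-583200000/ 27237089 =-21.41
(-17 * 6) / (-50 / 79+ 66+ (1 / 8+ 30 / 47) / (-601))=-1820914608 / 1166917391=-1.56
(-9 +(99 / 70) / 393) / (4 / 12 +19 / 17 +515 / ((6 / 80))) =-1402449 / 1070670860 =-0.00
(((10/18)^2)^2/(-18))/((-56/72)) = 0.01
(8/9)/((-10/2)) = -8/45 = -0.18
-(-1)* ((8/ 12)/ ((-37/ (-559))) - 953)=-104665/ 111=-942.93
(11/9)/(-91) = -11/819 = -0.01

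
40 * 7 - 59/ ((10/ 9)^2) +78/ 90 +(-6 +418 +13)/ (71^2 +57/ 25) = 4409609593/ 18912300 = 233.16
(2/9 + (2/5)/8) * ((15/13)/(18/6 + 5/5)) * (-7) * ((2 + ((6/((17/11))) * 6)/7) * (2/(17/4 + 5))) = -15533/24531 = -0.63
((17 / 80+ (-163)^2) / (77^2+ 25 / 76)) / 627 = 2125537 / 297415140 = 0.01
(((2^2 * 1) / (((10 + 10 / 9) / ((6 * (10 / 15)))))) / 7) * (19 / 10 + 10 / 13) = 6246 / 11375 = 0.55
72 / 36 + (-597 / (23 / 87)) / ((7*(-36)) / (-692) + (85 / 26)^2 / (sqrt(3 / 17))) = 1997537339333486 / 610739041795039 - 7592247152837100*sqrt(51) / 610739041795039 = -85.51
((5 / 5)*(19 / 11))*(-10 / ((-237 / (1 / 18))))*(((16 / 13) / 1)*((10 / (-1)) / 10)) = -1520 / 305019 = -0.00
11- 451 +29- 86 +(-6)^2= -461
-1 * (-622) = 622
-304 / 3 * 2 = -608 / 3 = -202.67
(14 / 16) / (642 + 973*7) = 7 / 59624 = 0.00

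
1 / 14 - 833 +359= -6635 / 14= -473.93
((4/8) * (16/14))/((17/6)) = 24/119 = 0.20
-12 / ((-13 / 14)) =12.92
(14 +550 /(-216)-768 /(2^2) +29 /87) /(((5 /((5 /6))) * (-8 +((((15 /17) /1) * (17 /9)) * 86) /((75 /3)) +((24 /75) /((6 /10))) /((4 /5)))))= 97315 /5184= 18.77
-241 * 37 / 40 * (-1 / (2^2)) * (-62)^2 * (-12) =-25707711 / 10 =-2570771.10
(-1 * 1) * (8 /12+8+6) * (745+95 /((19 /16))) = -12100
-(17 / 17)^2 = -1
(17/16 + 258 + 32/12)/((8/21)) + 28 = 91525/128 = 715.04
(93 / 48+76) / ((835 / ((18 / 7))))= 11223 / 46760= 0.24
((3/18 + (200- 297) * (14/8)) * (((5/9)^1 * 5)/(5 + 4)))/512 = -50875/497664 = -0.10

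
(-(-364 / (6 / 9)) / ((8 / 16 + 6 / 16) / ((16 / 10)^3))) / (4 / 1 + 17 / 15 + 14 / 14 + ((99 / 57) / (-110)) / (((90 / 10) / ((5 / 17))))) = 68796416 / 165075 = 416.76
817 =817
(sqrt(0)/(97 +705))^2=0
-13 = -13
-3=-3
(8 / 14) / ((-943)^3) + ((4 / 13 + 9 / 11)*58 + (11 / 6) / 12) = 3955800441513757 / 60436826554104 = 65.45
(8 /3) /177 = 8 /531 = 0.02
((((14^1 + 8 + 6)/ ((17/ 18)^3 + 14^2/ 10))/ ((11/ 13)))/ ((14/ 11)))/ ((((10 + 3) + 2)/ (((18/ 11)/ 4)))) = 227448/ 6557111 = 0.03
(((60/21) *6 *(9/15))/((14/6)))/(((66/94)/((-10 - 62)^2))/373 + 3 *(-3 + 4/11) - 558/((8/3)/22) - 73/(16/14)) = -0.00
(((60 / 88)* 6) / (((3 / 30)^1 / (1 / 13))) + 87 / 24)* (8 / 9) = 7747 / 1287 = 6.02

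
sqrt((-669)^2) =669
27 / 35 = 0.77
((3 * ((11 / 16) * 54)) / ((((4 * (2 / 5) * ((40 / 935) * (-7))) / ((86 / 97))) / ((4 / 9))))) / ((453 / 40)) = -6633825 / 820232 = -8.09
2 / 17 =0.12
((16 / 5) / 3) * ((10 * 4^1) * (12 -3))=384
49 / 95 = 0.52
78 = 78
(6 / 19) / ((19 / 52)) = 312 / 361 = 0.86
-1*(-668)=668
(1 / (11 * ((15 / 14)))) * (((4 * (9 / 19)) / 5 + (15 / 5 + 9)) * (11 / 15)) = 5488 / 7125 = 0.77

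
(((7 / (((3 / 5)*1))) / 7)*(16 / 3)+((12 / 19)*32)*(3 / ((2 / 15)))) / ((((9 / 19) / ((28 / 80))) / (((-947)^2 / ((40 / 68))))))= 211519577122 / 405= 522270560.80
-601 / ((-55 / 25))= 273.18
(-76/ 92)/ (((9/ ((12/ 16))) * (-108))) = 19/ 29808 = 0.00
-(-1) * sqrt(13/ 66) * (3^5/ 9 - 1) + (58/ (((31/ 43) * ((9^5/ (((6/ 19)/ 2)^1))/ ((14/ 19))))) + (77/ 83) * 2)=33924855790/ 18282613599 + 13 * sqrt(858)/ 33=13.39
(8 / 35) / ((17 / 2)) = 16 / 595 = 0.03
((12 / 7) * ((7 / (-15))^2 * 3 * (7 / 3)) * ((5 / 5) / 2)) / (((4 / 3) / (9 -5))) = 98 / 25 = 3.92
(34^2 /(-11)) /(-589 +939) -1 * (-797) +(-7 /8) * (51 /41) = 502348991 /631400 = 795.61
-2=-2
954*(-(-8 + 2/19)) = 143100/19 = 7531.58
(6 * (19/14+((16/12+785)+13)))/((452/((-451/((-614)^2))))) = -0.01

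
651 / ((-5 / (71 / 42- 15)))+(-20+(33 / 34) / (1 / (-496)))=209353 / 170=1231.49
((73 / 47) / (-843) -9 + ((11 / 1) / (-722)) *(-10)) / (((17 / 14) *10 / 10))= -1772061578 / 243154077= -7.29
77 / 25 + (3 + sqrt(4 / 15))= 6.60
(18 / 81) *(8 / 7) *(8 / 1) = 128 / 63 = 2.03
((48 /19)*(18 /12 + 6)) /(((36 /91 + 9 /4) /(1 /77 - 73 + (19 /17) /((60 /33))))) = -197049528 /380171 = -518.32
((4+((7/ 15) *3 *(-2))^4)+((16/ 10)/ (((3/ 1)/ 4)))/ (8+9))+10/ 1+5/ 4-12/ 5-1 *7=8598739/ 127500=67.44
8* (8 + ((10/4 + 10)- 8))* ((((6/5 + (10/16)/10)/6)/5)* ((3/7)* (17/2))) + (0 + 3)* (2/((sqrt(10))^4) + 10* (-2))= -124907/2800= -44.61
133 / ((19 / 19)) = 133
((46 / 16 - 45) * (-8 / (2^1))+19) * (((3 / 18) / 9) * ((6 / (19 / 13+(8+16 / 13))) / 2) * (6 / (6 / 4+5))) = 125 / 139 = 0.90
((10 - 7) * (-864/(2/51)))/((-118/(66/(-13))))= -2181168/767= -2843.77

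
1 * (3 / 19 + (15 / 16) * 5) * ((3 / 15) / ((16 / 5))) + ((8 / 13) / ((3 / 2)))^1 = 135271 / 189696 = 0.71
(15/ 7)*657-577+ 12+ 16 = 6012/ 7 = 858.86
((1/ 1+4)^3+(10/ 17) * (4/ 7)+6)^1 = 15629/ 119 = 131.34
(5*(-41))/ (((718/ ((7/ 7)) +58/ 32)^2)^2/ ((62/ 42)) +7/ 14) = -416481280/ 369467942500227749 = -0.00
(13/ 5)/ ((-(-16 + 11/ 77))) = 91/ 555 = 0.16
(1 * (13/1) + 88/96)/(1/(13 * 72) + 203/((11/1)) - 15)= 143286/35579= 4.03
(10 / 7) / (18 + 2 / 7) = 5 / 64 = 0.08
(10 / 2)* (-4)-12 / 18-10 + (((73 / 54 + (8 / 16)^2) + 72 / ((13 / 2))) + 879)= 1208861 / 1404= 861.01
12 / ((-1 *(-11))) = 12 / 11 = 1.09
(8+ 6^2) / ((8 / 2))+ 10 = 21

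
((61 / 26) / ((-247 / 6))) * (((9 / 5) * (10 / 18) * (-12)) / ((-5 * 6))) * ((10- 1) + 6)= -1098 / 3211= -0.34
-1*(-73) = 73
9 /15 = 3 /5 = 0.60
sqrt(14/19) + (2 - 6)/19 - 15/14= -341/266 + sqrt(266)/19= -0.42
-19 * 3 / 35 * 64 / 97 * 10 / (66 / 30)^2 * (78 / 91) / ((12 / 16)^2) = -1945600 / 575113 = -3.38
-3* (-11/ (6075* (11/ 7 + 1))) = 77/ 36450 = 0.00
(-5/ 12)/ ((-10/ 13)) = 13/ 24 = 0.54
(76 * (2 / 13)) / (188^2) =0.00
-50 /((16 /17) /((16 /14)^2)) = -3400 /49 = -69.39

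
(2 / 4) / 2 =1 / 4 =0.25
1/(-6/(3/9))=-1/18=-0.06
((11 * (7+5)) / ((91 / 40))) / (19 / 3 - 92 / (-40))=6.72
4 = 4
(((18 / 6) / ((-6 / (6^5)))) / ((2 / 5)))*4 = -38880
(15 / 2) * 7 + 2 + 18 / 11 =1235 / 22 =56.14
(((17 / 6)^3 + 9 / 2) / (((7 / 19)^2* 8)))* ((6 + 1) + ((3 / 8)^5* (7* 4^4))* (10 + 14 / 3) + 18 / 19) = 13790703025 / 2709504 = 5089.75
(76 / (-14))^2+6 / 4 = 3035 / 98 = 30.97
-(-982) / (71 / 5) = 4910 / 71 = 69.15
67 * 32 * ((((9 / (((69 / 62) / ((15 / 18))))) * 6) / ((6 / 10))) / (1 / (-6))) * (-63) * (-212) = -266307955200 / 23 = -11578606747.83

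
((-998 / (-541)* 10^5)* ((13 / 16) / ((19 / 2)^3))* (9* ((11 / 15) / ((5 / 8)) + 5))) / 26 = 1386222000 / 3710719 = 373.57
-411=-411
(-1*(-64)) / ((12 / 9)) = 48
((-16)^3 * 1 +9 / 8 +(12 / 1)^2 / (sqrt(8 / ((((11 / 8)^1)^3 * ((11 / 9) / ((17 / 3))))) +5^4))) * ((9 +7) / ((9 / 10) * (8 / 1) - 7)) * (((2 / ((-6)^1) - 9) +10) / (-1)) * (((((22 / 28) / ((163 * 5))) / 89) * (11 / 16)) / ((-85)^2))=233167 / 1035799800 - 702768 * sqrt(9359521) / 6867001235759525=0.00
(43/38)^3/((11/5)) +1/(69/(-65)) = -11803565/41647848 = -0.28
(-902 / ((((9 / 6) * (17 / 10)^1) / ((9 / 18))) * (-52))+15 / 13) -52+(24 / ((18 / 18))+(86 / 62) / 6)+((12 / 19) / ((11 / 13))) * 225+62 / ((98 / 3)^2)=497762005593 / 3437893459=144.79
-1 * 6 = -6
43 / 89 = 0.48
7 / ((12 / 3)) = 7 / 4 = 1.75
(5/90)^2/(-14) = -0.00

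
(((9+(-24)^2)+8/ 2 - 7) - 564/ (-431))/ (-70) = -125703/ 15085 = -8.33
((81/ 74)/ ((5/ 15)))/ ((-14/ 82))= -9963/ 518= -19.23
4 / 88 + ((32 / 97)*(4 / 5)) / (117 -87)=8683 / 160050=0.05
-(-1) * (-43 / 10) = -43 / 10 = -4.30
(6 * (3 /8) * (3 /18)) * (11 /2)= 33 /16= 2.06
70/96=0.73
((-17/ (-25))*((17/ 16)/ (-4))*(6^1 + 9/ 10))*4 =-19941/ 4000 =-4.99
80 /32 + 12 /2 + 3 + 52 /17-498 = -16437 /34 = -483.44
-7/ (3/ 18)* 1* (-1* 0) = 0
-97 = -97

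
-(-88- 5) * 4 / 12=31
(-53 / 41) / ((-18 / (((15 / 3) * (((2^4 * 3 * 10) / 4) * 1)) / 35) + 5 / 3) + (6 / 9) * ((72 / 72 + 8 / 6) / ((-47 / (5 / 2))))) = -448380 / 185197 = -2.42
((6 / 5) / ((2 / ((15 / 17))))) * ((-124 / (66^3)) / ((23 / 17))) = -31 / 183678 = -0.00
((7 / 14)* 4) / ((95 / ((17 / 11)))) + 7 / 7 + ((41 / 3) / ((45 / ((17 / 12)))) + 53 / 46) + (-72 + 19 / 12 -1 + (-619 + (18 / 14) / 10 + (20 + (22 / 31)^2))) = -3494996507945 / 5238543618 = -667.17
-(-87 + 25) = 62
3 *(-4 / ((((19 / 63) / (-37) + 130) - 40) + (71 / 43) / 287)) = -12328659 / 92462479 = -0.13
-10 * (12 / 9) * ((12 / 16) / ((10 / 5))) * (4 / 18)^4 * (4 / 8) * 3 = -40 / 2187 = -0.02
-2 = -2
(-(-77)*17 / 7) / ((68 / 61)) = 671 / 4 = 167.75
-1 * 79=-79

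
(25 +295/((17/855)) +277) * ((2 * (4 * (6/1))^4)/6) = 28461846528/17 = 1674226266.35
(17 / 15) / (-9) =-17 / 135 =-0.13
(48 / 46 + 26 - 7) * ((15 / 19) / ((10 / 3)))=4149 / 874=4.75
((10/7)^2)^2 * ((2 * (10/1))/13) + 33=1230029/31213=39.41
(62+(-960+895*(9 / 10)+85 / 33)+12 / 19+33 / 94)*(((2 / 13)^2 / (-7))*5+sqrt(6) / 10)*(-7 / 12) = -13105100 / 14940783+917357*sqrt(6) / 176814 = 11.83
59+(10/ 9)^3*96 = 46337/ 243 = 190.69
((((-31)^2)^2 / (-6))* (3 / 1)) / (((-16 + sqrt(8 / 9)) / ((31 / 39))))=28629151* sqrt(2) / 29848 + 85887453 / 3731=24376.42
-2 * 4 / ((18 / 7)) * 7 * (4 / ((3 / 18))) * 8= -12544 / 3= -4181.33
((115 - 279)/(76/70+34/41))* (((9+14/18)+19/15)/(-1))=5848199/6183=945.85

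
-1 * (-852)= 852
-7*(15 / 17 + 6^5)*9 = -8329041 / 17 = -489943.59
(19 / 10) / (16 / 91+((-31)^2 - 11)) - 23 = -23.00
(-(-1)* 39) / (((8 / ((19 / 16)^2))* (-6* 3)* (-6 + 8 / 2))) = 4693 / 24576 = 0.19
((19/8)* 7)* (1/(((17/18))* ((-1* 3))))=-399/68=-5.87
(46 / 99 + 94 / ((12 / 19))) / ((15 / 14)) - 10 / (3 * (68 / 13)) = 7003343 / 50490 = 138.71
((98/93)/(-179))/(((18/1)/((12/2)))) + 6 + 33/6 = 1148447/99882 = 11.50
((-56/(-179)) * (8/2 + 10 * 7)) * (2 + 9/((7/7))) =45584/179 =254.66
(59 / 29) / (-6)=-59 / 174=-0.34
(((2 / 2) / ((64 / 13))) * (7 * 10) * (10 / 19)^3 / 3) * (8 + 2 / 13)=231875 / 41154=5.63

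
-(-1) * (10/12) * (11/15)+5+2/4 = 55/9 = 6.11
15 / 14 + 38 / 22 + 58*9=524.80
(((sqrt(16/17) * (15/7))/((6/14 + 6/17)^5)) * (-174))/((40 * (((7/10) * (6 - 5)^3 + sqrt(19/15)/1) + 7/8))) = -1628335438520 * sqrt(17)/166822062877 + 1860954786880 * sqrt(4845)/4504195697679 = -11.49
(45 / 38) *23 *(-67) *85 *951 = -5605503075 / 38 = -147513238.82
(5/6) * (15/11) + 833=18351/22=834.14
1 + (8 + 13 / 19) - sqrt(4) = 146 / 19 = 7.68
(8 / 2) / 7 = 4 / 7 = 0.57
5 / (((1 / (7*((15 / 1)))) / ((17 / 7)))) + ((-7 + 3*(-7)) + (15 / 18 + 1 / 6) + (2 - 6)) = 1244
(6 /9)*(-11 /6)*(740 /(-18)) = 4070 /81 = 50.25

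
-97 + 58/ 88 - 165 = -11499/ 44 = -261.34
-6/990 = -1/165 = -0.01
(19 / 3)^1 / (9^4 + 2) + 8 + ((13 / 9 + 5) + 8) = 1325783 / 59067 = 22.45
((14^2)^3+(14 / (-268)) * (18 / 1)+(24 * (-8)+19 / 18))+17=9080409505 / 1206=7529361.12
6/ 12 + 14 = 29/ 2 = 14.50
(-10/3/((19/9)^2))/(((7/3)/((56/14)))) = -3240/2527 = -1.28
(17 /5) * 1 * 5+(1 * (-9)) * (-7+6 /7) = 506 /7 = 72.29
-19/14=-1.36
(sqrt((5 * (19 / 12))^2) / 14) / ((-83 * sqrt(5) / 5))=-95 * sqrt(5) / 13944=-0.02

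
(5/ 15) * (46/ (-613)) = -46/ 1839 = -0.03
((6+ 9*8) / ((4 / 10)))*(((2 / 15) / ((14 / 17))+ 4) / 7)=5681 / 49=115.94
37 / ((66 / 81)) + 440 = 10679 / 22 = 485.41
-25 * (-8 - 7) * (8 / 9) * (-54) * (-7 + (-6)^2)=-522000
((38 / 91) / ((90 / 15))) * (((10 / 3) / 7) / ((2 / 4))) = 380 / 5733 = 0.07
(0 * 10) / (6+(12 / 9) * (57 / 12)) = 0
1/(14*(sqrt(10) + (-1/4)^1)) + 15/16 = 0.96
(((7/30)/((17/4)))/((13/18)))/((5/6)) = 504/5525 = 0.09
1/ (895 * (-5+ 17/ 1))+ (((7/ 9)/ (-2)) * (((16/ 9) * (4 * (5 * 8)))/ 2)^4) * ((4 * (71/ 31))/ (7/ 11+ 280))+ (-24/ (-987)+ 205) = -705479907952687091449/ 135829378980540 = -5193868.32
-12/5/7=-12/35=-0.34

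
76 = 76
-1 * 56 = -56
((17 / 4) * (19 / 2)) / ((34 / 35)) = 665 / 16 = 41.56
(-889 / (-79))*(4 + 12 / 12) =4445 / 79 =56.27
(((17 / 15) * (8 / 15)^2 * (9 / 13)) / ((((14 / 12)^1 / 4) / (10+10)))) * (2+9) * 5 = 382976 / 455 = 841.71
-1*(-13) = 13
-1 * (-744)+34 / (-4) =1471 / 2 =735.50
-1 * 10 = -10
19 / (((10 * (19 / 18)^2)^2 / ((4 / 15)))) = 34992 / 857375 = 0.04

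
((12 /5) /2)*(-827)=-4962 /5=-992.40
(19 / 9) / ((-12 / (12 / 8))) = -19 / 72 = -0.26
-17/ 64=-0.27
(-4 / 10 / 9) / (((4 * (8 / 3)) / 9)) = -3 / 80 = -0.04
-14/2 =-7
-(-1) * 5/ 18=5/ 18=0.28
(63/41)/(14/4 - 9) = -126/451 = -0.28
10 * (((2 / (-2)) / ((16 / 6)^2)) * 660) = -7425 / 8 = -928.12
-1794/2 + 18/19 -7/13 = -221458/247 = -896.59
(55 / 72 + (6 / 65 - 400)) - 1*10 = -1914793 / 4680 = -409.14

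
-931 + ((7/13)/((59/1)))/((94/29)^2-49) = -23116820608/24830091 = -931.00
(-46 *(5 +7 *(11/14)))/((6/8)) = -644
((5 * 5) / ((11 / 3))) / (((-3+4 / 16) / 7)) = -2100 / 121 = -17.36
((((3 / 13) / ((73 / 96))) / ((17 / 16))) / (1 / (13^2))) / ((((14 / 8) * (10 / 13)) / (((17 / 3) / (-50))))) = -259584 / 63875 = -4.06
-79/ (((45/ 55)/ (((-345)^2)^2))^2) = -23685371629838827734375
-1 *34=-34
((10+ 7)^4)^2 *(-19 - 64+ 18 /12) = -1137048462883 /2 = -568524231441.50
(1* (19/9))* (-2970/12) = -1045/2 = -522.50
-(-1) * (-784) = -784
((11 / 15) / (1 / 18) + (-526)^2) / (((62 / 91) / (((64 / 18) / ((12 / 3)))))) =503574344 / 1395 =360985.19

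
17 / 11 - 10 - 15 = -258 / 11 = -23.45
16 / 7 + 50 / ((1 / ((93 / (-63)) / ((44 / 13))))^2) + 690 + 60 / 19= 5717798371 / 8110872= 704.95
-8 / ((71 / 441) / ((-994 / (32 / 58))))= 89523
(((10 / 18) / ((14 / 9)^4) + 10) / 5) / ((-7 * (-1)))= 77561 / 268912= 0.29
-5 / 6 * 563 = -2815 / 6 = -469.17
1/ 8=0.12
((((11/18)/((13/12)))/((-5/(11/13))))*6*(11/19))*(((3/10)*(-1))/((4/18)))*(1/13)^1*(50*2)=3.44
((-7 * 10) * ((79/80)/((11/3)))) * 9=-14931/88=-169.67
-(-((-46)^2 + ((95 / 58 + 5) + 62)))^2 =-16055170681 / 3364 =-4772642.89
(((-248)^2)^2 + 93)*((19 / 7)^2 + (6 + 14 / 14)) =2663050444736 / 49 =54347968259.92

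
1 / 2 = 0.50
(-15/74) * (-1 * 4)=30/37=0.81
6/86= 3/43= 0.07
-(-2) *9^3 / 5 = 1458 / 5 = 291.60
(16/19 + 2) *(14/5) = 756/95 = 7.96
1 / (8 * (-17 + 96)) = 0.00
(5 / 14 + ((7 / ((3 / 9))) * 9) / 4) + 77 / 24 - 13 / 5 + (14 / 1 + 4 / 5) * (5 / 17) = 750677 / 14280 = 52.57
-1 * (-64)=64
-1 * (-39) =39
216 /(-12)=-18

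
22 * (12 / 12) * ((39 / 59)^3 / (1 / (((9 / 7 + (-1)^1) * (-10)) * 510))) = -13311183600 / 1437653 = -9258.97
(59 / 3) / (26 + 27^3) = 59 / 59127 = 0.00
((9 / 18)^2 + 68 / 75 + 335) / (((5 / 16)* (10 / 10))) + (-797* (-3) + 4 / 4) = 1300388 / 375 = 3467.70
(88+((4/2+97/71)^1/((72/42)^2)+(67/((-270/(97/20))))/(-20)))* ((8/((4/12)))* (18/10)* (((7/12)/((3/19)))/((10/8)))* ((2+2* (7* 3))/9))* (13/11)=1182685585991/17971875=65807.58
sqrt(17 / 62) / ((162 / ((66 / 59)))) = 11 * sqrt(1054) / 98766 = 0.00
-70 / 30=-7 / 3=-2.33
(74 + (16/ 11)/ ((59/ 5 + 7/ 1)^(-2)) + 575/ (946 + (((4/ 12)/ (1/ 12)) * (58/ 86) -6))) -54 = 5960564911/ 11147400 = 534.70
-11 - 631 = -642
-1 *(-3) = 3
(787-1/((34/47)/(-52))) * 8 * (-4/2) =-233616/17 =-13742.12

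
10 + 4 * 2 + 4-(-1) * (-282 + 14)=-246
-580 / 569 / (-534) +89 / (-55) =-13505197 / 8355765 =-1.62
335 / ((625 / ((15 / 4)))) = 201 / 100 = 2.01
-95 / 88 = -1.08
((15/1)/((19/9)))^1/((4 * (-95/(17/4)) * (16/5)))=-2295/92416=-0.02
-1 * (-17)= 17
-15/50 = -3/10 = -0.30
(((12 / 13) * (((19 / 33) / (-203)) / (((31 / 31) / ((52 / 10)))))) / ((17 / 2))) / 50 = -0.00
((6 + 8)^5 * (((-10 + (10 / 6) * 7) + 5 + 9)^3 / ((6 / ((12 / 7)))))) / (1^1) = 15953857472 / 27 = 590883610.07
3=3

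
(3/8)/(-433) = -3/3464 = -0.00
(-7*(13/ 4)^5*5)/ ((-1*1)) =12995255/ 1024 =12690.68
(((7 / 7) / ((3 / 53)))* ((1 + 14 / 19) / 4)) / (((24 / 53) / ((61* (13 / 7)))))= 24502907 / 12768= 1919.09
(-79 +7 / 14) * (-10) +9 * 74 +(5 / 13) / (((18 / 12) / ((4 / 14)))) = 396143 / 273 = 1451.07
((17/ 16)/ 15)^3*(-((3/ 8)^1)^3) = -4913/ 262144000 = -0.00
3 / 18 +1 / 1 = 7 / 6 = 1.17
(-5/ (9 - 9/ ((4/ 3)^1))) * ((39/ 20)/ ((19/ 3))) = -13/ 19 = -0.68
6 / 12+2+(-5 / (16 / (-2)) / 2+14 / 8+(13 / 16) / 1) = 43 / 8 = 5.38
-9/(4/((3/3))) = -9/4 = -2.25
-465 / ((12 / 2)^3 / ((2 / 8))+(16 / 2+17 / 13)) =-6045 / 11353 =-0.53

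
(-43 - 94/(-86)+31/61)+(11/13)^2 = -40.68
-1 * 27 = -27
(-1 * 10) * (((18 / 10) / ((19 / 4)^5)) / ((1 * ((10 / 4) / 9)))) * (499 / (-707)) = 165556224 / 8753009965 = 0.02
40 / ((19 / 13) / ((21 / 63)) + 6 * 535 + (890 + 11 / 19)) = 4940 / 506963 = 0.01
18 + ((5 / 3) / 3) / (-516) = 83587 / 4644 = 18.00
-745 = -745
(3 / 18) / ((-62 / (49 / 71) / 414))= -3381 / 4402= -0.77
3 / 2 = 1.50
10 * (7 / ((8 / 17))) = 595 / 4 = 148.75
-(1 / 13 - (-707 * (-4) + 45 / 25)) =183932 / 65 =2829.72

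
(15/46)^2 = 225/2116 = 0.11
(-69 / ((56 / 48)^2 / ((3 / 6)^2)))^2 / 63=42849 / 16807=2.55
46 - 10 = 36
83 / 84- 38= -3109 / 84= -37.01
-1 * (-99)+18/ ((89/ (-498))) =-153/ 89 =-1.72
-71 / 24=-2.96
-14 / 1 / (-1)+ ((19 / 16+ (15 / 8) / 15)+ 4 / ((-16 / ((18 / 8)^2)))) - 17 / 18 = 7547 / 576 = 13.10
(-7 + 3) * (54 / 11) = -216 / 11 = -19.64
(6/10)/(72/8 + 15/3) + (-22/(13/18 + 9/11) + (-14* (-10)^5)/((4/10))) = 14944939199/4270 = 3499985.76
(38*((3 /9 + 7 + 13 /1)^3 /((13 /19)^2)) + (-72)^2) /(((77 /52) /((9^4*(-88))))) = -24396266491200 /91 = -268090840562.64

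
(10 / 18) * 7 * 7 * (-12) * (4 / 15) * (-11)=8624 / 9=958.22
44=44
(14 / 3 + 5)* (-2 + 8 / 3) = 58 / 9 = 6.44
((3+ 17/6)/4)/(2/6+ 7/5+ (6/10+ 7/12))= 1/2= 0.50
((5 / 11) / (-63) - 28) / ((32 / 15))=-97045 / 7392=-13.13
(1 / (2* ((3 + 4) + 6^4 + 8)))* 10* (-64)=-320 / 1311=-0.24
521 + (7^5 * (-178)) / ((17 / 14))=-41874187 / 17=-2463187.47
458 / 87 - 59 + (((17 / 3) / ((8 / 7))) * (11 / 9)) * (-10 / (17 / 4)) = -67.99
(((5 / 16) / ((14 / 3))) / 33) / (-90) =-1 / 44352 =-0.00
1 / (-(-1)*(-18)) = -1 / 18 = -0.06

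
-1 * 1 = -1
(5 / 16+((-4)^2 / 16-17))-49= -1035 / 16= -64.69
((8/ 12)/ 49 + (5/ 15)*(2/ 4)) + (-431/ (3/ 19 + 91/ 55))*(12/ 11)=-72176789/ 278418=-259.24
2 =2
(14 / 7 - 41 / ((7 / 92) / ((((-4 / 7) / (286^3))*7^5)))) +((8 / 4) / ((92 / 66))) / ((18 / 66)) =503221223 / 67256761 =7.48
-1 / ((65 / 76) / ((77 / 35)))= -836 / 325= -2.57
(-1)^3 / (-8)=0.12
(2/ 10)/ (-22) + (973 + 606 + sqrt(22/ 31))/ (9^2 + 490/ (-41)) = 41 * sqrt(682)/ 87761 + 7118459/ 311410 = 22.87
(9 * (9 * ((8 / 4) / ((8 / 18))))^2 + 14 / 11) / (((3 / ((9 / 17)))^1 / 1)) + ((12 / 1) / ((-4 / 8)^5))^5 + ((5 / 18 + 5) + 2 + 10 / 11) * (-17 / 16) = -449666170760078893 / 53856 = -8349416420827.37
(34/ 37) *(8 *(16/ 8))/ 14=272/ 259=1.05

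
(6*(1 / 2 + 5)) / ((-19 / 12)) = -396 / 19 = -20.84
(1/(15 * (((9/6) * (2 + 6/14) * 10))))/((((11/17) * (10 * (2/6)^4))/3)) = 189/2750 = 0.07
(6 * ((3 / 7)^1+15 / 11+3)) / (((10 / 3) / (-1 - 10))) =-3321 / 35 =-94.89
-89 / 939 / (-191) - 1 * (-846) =151729343 / 179349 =846.00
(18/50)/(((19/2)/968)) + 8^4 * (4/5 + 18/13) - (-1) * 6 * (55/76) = 111016729/12350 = 8989.21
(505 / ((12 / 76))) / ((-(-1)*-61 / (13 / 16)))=-124735 / 2928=-42.60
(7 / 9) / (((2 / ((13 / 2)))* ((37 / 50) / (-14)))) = -15925 / 333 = -47.82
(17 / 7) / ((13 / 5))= 85 / 91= 0.93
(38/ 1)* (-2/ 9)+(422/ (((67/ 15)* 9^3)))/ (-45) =-1237778/ 146529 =-8.45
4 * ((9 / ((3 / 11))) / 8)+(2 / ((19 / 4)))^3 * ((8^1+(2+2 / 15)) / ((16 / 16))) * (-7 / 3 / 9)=4767421 / 292410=16.30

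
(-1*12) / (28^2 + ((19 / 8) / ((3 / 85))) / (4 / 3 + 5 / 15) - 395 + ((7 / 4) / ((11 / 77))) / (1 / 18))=-32 / 1733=-0.02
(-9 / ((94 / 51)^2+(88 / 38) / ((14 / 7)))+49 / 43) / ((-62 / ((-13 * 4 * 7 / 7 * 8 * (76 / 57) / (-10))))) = 1683751472 / 2250497235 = 0.75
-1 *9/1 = -9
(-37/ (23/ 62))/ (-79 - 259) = 1147/ 3887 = 0.30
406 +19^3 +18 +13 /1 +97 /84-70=607081 /84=7227.15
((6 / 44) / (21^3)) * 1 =1 / 67914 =0.00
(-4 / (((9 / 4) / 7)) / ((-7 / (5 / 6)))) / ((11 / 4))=160 / 297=0.54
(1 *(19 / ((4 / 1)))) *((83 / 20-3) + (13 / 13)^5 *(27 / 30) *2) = 1121 / 80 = 14.01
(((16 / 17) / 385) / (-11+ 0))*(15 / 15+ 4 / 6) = -0.00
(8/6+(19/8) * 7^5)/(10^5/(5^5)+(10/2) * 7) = 958031/1608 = 595.79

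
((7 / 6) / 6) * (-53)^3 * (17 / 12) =-17716363 / 432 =-41010.10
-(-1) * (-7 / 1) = -7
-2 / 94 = -1 / 47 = -0.02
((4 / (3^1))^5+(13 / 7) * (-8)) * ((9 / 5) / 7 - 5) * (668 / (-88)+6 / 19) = -4569503912 / 12442815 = -367.24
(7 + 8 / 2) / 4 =11 / 4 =2.75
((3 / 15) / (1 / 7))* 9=63 / 5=12.60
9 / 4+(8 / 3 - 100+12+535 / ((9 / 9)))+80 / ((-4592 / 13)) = 1555621 / 3444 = 451.69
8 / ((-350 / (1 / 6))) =-2 / 525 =-0.00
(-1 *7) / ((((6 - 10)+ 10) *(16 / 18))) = -21 / 16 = -1.31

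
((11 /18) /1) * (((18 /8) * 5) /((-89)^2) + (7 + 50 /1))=6622121 /190104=34.83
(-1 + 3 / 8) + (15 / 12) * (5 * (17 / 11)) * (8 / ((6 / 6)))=6745 / 88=76.65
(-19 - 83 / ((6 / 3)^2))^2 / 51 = 8427 / 272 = 30.98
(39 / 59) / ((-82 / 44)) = -0.35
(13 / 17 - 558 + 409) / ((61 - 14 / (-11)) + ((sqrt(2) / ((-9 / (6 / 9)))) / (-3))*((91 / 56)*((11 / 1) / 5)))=-24916316040000 / 10467147701407 + 35318883600*sqrt(2) / 10467147701407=-2.38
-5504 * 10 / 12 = -13760 / 3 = -4586.67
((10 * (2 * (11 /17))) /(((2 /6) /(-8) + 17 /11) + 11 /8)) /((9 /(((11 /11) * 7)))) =3388 /969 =3.50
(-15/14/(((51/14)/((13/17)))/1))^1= -0.22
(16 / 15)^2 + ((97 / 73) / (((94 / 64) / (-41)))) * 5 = -142293664 / 771975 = -184.32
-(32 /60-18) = 262 /15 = 17.47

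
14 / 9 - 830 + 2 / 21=-52186 / 63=-828.35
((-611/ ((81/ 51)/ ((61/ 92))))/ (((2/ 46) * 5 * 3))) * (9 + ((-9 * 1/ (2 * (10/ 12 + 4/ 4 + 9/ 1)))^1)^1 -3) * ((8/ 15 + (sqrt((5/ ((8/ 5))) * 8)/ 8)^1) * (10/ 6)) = -819741241/ 194400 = -4216.78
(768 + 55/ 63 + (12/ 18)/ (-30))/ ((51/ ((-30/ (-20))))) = 121094/ 5355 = 22.61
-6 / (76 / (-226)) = 339 / 19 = 17.84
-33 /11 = -3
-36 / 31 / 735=-12 / 7595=-0.00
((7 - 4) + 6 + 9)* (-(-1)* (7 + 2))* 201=32562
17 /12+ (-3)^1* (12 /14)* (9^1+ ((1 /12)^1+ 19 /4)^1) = -2869 /84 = -34.15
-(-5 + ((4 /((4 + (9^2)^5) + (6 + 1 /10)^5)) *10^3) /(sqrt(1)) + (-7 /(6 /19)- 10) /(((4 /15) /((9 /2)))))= 3056173927469078265 /5578868561540816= 547.81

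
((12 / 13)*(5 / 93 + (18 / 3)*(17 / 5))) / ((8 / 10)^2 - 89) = -190220 / 890227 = -0.21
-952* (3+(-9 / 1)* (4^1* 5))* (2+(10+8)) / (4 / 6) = 5055120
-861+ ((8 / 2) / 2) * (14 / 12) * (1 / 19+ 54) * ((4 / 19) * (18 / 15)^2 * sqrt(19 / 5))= -861+ 345072 * sqrt(95) / 45125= -786.47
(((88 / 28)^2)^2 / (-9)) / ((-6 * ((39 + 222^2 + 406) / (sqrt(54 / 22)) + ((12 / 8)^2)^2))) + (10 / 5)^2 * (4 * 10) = 160.00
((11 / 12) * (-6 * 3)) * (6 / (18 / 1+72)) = -11 / 10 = -1.10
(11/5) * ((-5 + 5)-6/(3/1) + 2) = 0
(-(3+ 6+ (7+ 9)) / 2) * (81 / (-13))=2025 / 26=77.88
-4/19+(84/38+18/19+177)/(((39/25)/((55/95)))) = 312787/4693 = 66.65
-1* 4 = -4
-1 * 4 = -4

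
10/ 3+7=31/ 3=10.33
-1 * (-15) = 15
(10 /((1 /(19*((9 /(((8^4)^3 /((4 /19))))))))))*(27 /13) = 1215 /111669149696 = 0.00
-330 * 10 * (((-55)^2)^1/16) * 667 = -416145468.75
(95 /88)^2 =9025 /7744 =1.17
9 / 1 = 9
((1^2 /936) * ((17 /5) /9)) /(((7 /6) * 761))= 17 /37395540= 0.00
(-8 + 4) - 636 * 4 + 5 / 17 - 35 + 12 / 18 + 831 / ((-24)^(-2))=24279772 / 51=476073.96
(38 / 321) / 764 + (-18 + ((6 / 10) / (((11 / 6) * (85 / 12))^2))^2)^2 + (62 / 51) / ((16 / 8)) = 14531147335746059813504540410529777 / 44765279418406363210952636718750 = 324.61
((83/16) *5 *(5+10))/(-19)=-6225/304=-20.48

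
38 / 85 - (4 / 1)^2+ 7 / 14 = -2559 / 170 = -15.05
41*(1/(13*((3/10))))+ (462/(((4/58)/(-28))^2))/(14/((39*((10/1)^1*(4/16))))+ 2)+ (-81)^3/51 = 447396133963/12597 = 35516085.89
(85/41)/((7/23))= 1955/287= 6.81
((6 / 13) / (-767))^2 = 36 / 99420841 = 0.00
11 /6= 1.83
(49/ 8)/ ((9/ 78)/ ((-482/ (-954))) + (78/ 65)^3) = 19189625/ 6129324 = 3.13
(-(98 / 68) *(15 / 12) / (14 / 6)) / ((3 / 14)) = -245 / 68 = -3.60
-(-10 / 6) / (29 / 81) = 135 / 29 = 4.66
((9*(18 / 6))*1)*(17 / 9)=51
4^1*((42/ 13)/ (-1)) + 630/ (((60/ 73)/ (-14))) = -139671/ 13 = -10743.92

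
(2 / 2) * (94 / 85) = 94 / 85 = 1.11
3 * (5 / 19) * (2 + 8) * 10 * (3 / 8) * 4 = 2250 / 19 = 118.42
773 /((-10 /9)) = -6957 /10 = -695.70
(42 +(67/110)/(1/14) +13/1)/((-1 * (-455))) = 3494/25025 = 0.14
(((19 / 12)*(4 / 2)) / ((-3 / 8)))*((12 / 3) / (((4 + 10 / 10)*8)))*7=-266 / 45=-5.91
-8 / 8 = -1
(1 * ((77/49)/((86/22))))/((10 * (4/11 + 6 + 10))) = 1331/541800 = 0.00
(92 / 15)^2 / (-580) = -2116 / 32625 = -0.06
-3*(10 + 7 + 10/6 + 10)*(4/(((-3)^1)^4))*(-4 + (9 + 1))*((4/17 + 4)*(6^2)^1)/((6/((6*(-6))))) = 396288/17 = 23311.06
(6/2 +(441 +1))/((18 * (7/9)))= 31.79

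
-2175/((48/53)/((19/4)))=-730075/64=-11407.42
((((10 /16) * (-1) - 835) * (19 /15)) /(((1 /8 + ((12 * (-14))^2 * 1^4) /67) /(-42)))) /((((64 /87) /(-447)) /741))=-343322949303243 /7227488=-47502389.39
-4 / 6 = -2 / 3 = -0.67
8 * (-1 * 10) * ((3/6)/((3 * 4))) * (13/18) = -65/27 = -2.41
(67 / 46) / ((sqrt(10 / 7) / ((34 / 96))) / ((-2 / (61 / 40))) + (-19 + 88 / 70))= -0.07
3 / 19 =0.16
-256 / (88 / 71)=-2272 / 11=-206.55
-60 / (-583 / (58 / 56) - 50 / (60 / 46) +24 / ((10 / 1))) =26100 / 260491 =0.10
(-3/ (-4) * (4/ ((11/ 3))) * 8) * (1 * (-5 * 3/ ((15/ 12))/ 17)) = -864/ 187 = -4.62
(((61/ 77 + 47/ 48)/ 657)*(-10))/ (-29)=32735/ 35209944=0.00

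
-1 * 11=-11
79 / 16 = 4.94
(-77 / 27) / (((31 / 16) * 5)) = -1232 / 4185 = -0.29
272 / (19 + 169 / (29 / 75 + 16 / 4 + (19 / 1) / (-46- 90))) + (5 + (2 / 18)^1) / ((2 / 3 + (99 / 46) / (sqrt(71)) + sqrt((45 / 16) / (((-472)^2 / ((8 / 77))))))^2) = 11782768 / 2546861 + 648120323492916736 / (14697 * sqrt(770) + 10794168 * sqrt(71) + 237399008)^2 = 10.62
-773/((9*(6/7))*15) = -5411/810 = -6.68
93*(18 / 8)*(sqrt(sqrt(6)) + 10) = 837*6^(1 / 4) / 4 + 4185 / 2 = 2419.99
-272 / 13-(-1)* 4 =-220 / 13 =-16.92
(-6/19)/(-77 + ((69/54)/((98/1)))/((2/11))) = 21168/5156657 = 0.00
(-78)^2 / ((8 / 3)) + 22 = 4607 / 2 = 2303.50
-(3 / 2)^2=-9 / 4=-2.25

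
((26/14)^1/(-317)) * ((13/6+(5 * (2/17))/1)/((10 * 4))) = -3653/9053520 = -0.00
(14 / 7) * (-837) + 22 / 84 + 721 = -40015 / 42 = -952.74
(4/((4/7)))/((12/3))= 7/4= 1.75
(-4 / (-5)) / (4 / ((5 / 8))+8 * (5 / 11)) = 11 / 138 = 0.08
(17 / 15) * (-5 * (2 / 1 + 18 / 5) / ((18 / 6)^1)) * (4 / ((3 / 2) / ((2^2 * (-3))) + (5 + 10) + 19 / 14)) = -2.61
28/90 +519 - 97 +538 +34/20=86581/90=962.01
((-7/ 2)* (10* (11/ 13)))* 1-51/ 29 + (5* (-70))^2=46170672/ 377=122468.63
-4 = -4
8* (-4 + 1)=-24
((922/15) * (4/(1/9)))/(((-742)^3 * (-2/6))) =4149/255324055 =0.00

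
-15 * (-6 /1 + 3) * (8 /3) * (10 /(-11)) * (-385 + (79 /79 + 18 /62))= 14274000 /341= 41859.24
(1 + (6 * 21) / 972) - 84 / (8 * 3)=-64 / 27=-2.37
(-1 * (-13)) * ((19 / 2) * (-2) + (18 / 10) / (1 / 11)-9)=-533 / 5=-106.60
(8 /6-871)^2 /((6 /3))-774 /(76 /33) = 64607900 /171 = 377823.98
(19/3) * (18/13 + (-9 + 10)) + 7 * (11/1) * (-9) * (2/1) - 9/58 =-3101321/2262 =-1371.05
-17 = -17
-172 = -172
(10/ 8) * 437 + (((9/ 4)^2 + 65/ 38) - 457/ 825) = 138559247/ 250800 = 552.47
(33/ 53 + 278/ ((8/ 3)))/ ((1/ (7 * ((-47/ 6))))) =-2438219/ 424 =-5750.52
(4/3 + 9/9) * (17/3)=119/9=13.22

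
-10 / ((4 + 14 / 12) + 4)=-1.09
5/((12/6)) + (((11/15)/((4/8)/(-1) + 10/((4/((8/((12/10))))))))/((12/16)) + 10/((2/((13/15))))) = 6687/970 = 6.89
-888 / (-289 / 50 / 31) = 1376400 / 289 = 4762.63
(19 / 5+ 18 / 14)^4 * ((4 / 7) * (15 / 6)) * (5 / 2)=1003875856 / 420175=2389.19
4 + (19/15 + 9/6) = 203/30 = 6.77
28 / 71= 0.39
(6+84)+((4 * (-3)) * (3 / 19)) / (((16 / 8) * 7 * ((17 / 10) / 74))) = 190170 / 2261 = 84.11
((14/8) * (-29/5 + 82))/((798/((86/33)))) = 5461/12540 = 0.44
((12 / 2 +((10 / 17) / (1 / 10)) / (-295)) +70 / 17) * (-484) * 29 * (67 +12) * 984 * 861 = -9514640714439168 / 1003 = -9486182167935.36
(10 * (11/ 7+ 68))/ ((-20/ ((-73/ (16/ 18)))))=319959/ 112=2856.78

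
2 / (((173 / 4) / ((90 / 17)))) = 0.24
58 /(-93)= -58 /93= -0.62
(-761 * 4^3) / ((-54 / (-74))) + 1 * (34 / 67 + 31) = -120680219 / 1809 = -66711.01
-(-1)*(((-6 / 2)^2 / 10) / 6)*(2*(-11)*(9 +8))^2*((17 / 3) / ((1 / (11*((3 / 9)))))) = 6539203 / 15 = 435946.87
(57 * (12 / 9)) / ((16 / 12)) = 57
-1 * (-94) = 94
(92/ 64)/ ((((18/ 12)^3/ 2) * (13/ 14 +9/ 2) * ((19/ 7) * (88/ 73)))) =82271/ 1715472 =0.05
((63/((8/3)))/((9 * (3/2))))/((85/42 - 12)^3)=-129654/73560059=-0.00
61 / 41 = 1.49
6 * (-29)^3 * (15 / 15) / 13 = -11256.46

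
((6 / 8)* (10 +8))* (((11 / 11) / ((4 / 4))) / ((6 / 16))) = 36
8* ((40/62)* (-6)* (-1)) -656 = -19376/31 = -625.03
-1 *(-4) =4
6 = 6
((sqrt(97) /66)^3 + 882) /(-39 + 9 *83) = 97 *sqrt(97) /203547168 + 147 /118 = 1.25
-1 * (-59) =59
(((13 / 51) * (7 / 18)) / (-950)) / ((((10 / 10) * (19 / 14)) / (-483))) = 102557 / 2761650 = 0.04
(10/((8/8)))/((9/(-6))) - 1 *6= -38/3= -12.67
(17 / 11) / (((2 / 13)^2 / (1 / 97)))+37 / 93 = 425105 / 396924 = 1.07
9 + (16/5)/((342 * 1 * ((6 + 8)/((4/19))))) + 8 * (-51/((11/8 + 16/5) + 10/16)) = -69.46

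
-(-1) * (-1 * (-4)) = 4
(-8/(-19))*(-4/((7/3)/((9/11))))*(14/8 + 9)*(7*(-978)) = 9083664/209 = 43462.51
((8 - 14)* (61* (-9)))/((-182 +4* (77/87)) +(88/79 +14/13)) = -147157803/7874726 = -18.69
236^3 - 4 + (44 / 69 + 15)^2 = 62580948013 / 4761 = 13144496.54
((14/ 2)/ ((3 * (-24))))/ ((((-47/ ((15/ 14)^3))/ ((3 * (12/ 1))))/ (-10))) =-16875/ 18424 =-0.92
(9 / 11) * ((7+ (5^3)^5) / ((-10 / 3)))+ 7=-7490678261.76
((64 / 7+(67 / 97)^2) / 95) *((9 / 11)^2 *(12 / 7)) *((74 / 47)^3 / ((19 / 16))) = 3992968553329152 / 10454317821169915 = 0.38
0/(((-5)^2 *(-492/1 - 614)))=0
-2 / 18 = -1 / 9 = -0.11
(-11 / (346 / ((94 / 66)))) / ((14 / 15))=-235 / 4844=-0.05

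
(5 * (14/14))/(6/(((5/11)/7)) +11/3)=75/1441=0.05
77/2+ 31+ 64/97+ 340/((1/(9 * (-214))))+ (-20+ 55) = -127018559/194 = -654734.84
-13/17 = -0.76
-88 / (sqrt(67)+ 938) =-1232 / 13131+ 88*sqrt(67) / 879777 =-0.09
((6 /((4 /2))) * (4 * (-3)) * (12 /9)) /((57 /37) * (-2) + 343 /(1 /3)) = -592 /12653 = -0.05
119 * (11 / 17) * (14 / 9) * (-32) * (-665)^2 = -15254993600 / 9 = -1694999288.89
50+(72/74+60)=4106/37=110.97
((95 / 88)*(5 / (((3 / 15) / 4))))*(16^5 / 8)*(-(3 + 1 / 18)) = -389120000 / 9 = -43235555.56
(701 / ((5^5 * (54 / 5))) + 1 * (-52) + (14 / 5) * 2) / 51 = -1565299 / 1721250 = -0.91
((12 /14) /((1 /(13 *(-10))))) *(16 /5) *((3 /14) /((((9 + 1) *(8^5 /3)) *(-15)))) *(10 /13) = 9 /250880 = 0.00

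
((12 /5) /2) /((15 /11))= 0.88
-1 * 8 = -8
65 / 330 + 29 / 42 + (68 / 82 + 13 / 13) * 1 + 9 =110969 / 9471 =11.72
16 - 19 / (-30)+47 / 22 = 3097 / 165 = 18.77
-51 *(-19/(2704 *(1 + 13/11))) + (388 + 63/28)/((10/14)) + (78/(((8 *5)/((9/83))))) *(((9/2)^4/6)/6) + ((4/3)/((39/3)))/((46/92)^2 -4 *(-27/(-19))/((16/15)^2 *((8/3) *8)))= 36826913135641/66306190080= 555.41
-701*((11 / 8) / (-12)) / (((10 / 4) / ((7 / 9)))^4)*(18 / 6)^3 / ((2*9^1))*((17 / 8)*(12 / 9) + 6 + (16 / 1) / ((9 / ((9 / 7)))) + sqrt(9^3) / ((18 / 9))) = 1367399341 / 49207500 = 27.79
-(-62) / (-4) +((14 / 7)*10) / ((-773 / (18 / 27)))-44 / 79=-5889623 / 366402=-16.07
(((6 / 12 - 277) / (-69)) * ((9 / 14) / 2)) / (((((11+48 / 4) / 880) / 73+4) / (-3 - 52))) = -34890350 / 1970203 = -17.71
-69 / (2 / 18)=-621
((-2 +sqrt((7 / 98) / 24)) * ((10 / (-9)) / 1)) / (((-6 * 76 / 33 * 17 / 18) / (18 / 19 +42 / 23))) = -66660 / 141151 +5555 * sqrt(21) / 1976114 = -0.46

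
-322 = -322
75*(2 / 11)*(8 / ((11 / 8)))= 9600 / 121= 79.34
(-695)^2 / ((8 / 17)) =8211425 / 8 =1026428.12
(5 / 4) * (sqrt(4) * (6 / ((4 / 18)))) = 135 / 2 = 67.50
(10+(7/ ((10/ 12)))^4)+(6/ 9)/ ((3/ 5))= 28067764/ 5625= 4989.82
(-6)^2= 36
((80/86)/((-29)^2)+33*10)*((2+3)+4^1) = 107404470/36163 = 2970.01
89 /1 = 89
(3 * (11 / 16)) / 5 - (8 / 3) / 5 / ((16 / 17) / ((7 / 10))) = 0.02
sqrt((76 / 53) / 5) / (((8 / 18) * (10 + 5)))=3 * sqrt(5035) / 2650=0.08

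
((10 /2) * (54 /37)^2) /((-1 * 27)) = -540 /1369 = -0.39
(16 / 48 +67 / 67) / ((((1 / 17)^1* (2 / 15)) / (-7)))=-1190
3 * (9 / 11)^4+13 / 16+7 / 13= 8208185 / 3045328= 2.70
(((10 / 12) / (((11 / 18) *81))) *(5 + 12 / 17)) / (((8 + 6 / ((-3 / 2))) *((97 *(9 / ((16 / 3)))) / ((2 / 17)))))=40 / 2317491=0.00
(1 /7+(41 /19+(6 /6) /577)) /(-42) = -176695 /3223122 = -0.05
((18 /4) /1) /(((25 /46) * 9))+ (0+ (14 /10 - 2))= 8 /25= 0.32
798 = 798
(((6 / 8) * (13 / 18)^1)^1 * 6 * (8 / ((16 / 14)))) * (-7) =-637 / 4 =-159.25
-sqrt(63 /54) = -sqrt(42) /6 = -1.08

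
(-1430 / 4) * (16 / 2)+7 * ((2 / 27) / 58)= -2239373 / 783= -2859.99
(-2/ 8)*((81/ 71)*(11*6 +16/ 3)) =-2889/ 142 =-20.35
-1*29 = -29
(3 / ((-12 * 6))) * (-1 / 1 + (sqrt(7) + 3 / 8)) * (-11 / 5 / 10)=-11 / 1920 + 11 * sqrt(7) / 1200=0.02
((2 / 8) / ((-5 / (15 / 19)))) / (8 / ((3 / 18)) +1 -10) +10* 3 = 29639 / 988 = 30.00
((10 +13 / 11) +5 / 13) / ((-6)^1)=-827 / 429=-1.93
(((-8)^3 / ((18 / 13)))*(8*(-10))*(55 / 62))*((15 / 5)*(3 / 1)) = 7321600 / 31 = 236180.65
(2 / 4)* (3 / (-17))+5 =167 / 34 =4.91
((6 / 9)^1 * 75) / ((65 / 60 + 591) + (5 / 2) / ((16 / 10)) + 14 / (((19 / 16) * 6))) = 0.08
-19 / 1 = -19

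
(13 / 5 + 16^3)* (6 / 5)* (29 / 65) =3565782 / 1625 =2194.33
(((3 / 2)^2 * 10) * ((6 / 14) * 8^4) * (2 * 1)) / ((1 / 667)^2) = 246005821440 / 7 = 35143688777.14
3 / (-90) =-1 / 30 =-0.03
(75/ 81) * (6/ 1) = 50/ 9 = 5.56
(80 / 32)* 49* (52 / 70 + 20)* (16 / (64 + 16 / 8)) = 616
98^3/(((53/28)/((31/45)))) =816954656/2385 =342538.64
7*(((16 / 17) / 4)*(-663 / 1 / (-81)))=13.48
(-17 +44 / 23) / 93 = -347 / 2139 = -0.16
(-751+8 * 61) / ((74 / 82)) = -10783 / 37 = -291.43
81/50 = 1.62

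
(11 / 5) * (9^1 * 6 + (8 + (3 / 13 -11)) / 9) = 7678 / 65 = 118.12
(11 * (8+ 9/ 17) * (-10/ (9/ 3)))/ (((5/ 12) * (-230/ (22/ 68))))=7018/ 6647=1.06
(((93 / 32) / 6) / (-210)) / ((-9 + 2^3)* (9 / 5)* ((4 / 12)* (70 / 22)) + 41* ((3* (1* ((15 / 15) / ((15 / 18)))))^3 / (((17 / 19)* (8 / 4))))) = -144925 / 67045652352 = -0.00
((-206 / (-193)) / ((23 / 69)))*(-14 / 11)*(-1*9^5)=510891948 / 2123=240646.23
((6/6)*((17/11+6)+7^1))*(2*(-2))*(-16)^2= -14894.55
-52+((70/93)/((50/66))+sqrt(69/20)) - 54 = -16276/155+sqrt(345)/10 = -103.15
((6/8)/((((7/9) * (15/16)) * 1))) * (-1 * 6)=-216/35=-6.17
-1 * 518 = -518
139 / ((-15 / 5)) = -139 / 3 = -46.33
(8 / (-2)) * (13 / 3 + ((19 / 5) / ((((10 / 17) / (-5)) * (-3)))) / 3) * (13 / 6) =-9269 / 135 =-68.66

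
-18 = -18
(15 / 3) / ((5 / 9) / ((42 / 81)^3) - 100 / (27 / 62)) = -74088 / 3343511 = -0.02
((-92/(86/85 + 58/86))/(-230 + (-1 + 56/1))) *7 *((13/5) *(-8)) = -6994208/154075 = -45.39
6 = 6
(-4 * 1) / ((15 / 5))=-4 / 3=-1.33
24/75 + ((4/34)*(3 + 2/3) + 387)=494383/1275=387.75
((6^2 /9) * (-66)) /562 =-132 /281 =-0.47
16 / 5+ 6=46 / 5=9.20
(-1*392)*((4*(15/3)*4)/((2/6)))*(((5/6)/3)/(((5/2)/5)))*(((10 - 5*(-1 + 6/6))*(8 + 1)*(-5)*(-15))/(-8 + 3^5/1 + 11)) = -58800000/41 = -1434146.34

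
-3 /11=-0.27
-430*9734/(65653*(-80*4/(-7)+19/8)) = -33484960/25257647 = -1.33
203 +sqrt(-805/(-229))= sqrt(184345)/229 +203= 204.87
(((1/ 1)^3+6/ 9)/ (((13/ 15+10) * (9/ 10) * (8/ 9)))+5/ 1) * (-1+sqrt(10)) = 11.23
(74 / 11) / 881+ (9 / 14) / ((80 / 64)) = 177028 / 339185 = 0.52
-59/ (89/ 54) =-3186/ 89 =-35.80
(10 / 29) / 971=10 / 28159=0.00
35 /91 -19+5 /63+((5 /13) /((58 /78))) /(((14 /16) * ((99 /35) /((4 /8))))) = -4815439 /261261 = -18.43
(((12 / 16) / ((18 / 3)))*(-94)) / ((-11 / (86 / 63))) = 2021 / 1386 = 1.46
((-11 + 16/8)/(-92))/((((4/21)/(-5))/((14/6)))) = -2205/368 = -5.99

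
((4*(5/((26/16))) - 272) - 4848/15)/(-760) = 4736/6175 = 0.77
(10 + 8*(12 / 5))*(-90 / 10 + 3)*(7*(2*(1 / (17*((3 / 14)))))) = -57232 / 85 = -673.32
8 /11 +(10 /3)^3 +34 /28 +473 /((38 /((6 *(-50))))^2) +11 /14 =3165085910 /107217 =29520.37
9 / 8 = 1.12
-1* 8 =-8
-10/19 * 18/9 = -20/19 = -1.05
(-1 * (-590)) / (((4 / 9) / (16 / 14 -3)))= -34515 / 14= -2465.36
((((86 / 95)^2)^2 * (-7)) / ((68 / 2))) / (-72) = 23931607 / 12461945625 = 0.00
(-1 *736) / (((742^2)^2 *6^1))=-23 / 56835134643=-0.00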